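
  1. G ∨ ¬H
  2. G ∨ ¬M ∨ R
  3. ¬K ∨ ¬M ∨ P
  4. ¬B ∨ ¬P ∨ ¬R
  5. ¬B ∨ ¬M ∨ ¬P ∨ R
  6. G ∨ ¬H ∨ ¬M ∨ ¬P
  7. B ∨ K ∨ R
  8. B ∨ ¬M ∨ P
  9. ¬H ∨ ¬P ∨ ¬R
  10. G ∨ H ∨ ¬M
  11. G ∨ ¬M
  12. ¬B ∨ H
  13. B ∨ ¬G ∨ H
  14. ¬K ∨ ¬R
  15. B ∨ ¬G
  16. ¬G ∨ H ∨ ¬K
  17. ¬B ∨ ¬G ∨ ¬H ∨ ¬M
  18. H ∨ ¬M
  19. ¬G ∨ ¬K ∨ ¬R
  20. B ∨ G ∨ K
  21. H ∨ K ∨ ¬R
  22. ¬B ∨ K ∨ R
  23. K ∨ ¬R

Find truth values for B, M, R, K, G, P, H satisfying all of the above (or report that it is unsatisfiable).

B: True, M: False, R: False, K: True, G: True, P: True, H: True

Set B = True.
  then (¬B ∨ H) forces H = True.
  then (G ∨ ¬H) forces G = True.
  then (¬B ∨ ¬G ∨ ¬H ∨ ¬M) forces M = False.
Try R = True:
  (¬B ∨ ¬P ∨ ¬R) forces P = False.
  (¬K ∨ ¬R) forces K = False.
  clause (K ∨ ¬R) is falsified — backtrack.
So R = False.
  then (¬B ∨ K ∨ R) forces K = True.
Set P = True.
All clauses satisfied.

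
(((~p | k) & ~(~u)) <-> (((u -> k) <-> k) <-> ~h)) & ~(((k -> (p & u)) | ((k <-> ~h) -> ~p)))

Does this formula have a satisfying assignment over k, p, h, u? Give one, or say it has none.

Case k = True: the formula simplifies to (~(~u) <-> ~h) & ~(((p & u) | (~h -> ~p))).
  p = True: simplifies to (~(~u) <-> ~h) & ~((u | h)).
    u = True: the conjunct ~((u | h)) becomes ~((True | h)) = False.
    u = False: simplifies to h & ~h.
      h = True: the conjunct ~h is False.
      h = False: the conjunct h is False.
  p = False: the conjunct ~(((p & u) | (~h -> ~p))) becomes ~((False | True)) = False.
Case k = False: the conjunct ~(((k -> (p & u)) | ((k <-> ~h) -> ~p))) becomes ~((True | (h -> ~p))) = False.
Both cases fail — unsatisfiable.

UNSATISFIABLE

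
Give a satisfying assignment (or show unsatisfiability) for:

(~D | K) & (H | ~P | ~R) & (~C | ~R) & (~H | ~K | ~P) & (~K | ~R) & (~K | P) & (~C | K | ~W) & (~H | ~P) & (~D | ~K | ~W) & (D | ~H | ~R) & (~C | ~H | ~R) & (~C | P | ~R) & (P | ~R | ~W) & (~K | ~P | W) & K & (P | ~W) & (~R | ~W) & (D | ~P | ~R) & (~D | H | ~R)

K = True, W = True, C = False, P = True, D = False, R = False, H = False

Unit clause (K) forces K = True.
In (~K | ~R) only ~R is left, so R = False.
In (~K | P) only P is left, so P = True.
In (~H | ~P) only ~H is left, so H = False.
In (~K | ~P | W) only W is left, so W = True.
In (~D | ~K | ~W) only ~D is left, so D = False.
Set C = False.
All clauses satisfied.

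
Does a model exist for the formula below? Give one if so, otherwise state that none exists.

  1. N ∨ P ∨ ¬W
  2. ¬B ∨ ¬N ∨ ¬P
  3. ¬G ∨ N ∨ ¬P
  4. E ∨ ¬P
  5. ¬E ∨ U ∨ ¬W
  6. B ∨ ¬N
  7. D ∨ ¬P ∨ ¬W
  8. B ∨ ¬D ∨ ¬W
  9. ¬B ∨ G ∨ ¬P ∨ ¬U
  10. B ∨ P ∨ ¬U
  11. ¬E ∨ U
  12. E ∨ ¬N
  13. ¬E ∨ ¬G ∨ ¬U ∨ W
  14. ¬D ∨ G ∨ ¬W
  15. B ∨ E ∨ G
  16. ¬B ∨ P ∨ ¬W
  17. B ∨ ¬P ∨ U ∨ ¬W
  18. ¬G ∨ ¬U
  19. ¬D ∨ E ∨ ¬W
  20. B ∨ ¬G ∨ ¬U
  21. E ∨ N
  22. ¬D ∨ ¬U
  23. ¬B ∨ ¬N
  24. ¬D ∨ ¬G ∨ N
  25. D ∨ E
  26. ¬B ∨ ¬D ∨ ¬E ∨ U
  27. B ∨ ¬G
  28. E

Unit clause (E) forces E = True.
In (¬E ∨ U) only U is left, so U = True.
In (¬G ∨ ¬U) only ¬G is left, so G = False.
In (¬D ∨ ¬U) only ¬D is left, so D = False.
Set P = False.
  then (B ∨ P ∨ ¬U) forces B = True.
  then (¬B ∨ P ∨ ¬W) forces W = False.
  then (¬B ∨ ¬N) forces N = False.
All clauses satisfied.

P=F, U=T, B=T, G=F, N=F, D=F, W=F, E=T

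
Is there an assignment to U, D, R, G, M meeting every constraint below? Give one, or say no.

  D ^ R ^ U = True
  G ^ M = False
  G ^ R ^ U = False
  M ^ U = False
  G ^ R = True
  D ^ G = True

U=T; D=F; R=F; G=T; M=T

D ^ R ^ U = F ^ F ^ T = True ✓
G ^ M = T ^ T = False ✓
G ^ R ^ U = T ^ F ^ T = False ✓
M ^ U = T ^ T = False ✓
G ^ R = T ^ F = True ✓
D ^ G = F ^ T = True ✓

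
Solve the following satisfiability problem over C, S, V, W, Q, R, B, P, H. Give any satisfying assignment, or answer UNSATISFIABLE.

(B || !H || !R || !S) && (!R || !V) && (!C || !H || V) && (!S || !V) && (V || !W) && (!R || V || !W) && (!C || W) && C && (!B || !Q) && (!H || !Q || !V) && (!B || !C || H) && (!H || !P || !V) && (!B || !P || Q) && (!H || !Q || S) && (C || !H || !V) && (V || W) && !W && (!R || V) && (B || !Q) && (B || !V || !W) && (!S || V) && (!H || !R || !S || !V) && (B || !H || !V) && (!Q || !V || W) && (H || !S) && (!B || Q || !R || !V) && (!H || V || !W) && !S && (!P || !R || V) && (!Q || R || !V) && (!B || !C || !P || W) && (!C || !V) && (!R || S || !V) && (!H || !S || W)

Case C = True:
  (!C || W) forces W = True.
  Clause (!W) is falsified — contradiction.
Case C = False:
  Clause (C) is falsified — contradiction.
Both cases fail, so the formula is unsatisfiable.

UNSATISFIABLE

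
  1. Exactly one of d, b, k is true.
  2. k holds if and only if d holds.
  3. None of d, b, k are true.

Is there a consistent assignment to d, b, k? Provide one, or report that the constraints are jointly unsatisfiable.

Case b = True:
  Constraint (3) is violated (b=T) — contradiction.
Case b = False:
  (3) forces d = False.
  (1) with d=F, b=F forces k = True.
  Constraint (2) is violated (k=T, d=F) — contradiction.
Both cases fail — unsatisfiable.

Unsatisfiable — no assignment works.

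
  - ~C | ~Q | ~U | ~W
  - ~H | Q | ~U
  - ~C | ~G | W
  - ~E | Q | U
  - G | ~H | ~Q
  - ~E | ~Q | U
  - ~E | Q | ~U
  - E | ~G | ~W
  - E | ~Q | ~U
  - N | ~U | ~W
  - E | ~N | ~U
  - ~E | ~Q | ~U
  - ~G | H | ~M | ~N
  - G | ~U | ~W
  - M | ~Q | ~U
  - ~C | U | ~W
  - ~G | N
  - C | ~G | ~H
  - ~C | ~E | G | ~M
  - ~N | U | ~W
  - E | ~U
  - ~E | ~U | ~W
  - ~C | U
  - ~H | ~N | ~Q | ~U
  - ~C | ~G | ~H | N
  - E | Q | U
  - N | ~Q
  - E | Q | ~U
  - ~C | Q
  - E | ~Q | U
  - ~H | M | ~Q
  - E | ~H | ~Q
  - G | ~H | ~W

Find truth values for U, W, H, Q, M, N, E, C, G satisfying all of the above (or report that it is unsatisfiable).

Case U = True:
  (E | ~U) forces E = True.
  (~E | Q | ~U) forces Q = True.
  Clause (~E | ~Q | ~U) is falsified — contradiction.
Case U = False:
  (~C | U) forces C = False.
  If Q = True:
    (~E | ~Q | U) forces E = False.
    clause (E | ~Q | U) is falsified.
  If Q = False:
    (~E | Q | U) forces E = False.
    clause (E | Q | U) is falsified.
  Every sub-case reaches a contradiction.
Both cases fail, so the formula is unsatisfiable.

UNSATISFIABLE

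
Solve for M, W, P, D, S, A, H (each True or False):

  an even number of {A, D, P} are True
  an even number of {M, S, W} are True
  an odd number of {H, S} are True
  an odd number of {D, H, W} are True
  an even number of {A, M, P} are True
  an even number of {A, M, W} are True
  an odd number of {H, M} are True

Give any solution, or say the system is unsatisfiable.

M = False, W = False, P = False, D = False, S = False, A = False, H = True

{A, D, P}: 0 true → even ✓
{M, S, W}: 0 true → even ✓
{H, S}: 1 true → odd ✓
{D, H, W}: 1 true → odd ✓
{A, M, P}: 0 true → even ✓
{A, M, W}: 0 true → even ✓
{H, M}: 1 true → odd ✓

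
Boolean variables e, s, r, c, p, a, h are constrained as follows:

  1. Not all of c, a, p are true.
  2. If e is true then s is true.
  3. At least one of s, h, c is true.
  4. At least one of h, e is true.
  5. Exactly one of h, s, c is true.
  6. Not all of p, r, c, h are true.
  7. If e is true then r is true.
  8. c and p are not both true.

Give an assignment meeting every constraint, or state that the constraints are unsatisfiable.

e = False, s = False, r = True, c = False, p = False, a = True, h = True

  (1) {c, a, p}: 1/3 true — not all ✓
  (2) e=F ⇒ s: vacuous ✓
  (3) {s, h, c}: 1 true — at least one ✓
  (4) {h, e}: 1 true — at least one ✓
  (5) {h, s, c}: 1 true — exactly one ✓
  (6) {p, r, c, h}: 2/4 true — not all ✓
  (7) e=F ⇒ r: vacuous ✓
  (8) c=F, p=F — not both ✓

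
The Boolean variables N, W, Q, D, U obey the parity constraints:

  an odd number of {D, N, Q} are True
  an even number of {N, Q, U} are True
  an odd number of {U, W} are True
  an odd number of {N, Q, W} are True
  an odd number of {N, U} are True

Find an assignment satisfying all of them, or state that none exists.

N=F, W=F, Q=T, D=F, U=T

{D, N, Q}: 1 true → odd ✓
{N, Q, U}: 2 true → even ✓
{U, W}: 1 true → odd ✓
{N, Q, W}: 1 true → odd ✓
{N, U}: 1 true → odd ✓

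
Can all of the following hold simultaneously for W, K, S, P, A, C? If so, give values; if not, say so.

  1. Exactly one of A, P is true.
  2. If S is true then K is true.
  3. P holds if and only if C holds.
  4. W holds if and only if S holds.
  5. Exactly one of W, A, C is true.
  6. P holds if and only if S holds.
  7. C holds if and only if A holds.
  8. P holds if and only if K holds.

Case P = True:
  (1) with P=T forces A = False.
  (3) with P=T forces C = True.
  Constraint (7) is violated (C=T, A=F) — contradiction.
Case P = False:
  (1) with P=F forces A = True.
  (3) with P=F forces C = False.
  Constraint (7) is violated (C=F, A=T) — contradiction.
Both cases fail — unsatisfiable.

The formula is unsatisfiable.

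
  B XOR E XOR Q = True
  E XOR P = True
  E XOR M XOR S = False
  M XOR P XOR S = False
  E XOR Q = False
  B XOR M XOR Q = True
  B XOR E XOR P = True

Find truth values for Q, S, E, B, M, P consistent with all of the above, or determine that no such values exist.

Adding constraints 2, 3, 4 mod 2: every variable appears an even number of times on the left, so the left side is 0.
But the right sides sum to 1 (mod 2). 0 ≠ 1 — the system is inconsistent.

No satisfying assignment exists.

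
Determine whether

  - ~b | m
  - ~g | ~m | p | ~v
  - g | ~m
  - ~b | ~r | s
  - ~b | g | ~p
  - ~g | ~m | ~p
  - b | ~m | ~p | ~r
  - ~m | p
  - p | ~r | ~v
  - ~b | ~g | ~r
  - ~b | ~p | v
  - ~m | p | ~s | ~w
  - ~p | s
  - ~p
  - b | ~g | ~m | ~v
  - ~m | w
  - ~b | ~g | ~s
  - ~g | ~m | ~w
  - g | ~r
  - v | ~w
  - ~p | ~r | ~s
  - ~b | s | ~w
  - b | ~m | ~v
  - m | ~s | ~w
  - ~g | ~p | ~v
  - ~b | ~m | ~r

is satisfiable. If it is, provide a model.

Unit clause (~p) forces p = False.
In (~m | p) only ~m is left, so m = False.
In (~b | m) only ~b is left, so b = False.
Set v = False.
  then (v | ~w) forces w = False.
Set r = False.
Set g = True.
Set s = True.
All clauses satisfied.

v = False, p = False, w = False, r = False, g = True, s = True, b = False, m = False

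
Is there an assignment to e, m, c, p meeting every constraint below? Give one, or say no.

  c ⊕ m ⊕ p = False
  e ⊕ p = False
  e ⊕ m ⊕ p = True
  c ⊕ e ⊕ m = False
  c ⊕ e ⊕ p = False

e = True, m = True, c = False, p = True

c ⊕ m ⊕ p = F ⊕ T ⊕ T = False ✓
e ⊕ p = T ⊕ T = False ✓
e ⊕ m ⊕ p = T ⊕ T ⊕ T = True ✓
c ⊕ e ⊕ m = F ⊕ T ⊕ T = False ✓
c ⊕ e ⊕ p = F ⊕ T ⊕ T = False ✓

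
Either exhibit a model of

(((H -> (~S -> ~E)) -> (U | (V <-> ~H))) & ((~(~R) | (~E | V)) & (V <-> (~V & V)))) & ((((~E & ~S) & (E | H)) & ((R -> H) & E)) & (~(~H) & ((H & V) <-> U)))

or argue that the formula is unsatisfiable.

Case E = True: the conjunct ~E is False.
Case E = False: the conjunct E is False.
Both cases fail — unsatisfiable.

Unsatisfiable — no assignment works.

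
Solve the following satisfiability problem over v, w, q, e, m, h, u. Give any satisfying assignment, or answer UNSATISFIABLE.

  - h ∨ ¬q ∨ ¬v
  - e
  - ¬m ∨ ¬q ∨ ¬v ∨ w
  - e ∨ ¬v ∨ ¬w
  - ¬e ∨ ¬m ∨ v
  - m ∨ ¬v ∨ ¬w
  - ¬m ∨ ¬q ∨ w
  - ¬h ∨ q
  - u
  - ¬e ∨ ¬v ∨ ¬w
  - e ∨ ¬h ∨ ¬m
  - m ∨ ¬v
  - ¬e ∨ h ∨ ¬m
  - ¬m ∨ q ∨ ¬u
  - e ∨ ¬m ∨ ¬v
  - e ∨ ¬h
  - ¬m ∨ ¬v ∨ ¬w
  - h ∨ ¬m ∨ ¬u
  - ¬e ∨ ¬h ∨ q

v: False, w: False, q: False, e: True, m: False, h: False, u: True

Unit clause (e) forces e = True.
Unit clause (u) forces u = True.
Try v = True:
  (¬e ∨ ¬v ∨ ¬w) forces w = False.
  (m ∨ ¬v) forces m = True.
  (¬m ∨ ¬q ∨ ¬v ∨ w) forces q = False.
  clause (¬m ∨ q ∨ ¬u) is falsified — backtrack.
So v = False.
  then (¬e ∨ ¬m ∨ v) forces m = False.
Set w = False.
Set q = False.
  then (¬h ∨ q) forces h = False.
All clauses satisfied.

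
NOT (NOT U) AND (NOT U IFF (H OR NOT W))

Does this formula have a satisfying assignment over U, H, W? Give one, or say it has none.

U = True, H = False, W = True

  NOT (NOT U) = True
    NOT U = False
  NOT U IFF (H OR NOT W) = True
    NOT U = False
    H OR NOT W = False
      NOT W = False
Both conjuncts True, so the formula holds.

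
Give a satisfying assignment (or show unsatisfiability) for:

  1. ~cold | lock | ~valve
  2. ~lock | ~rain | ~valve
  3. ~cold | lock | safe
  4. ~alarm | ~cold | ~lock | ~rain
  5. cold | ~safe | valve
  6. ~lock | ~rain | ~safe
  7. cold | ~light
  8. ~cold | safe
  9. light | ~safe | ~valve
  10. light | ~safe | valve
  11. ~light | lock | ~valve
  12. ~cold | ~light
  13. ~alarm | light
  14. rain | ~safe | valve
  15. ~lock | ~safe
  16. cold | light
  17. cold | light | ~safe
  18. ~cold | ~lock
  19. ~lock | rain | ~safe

UNSATISFIABLE

Case cold = True:
  (~cold | safe) forces safe = True.
  (~cold | ~light) forces light = False.
  (light | ~safe | ~valve) forces valve = False.
  Clause (light | ~safe | valve) is falsified — contradiction.
Case cold = False:
  (cold | ~light) forces light = False.
  Clause (cold | light) is falsified — contradiction.
Both cases fail, so the formula is unsatisfiable.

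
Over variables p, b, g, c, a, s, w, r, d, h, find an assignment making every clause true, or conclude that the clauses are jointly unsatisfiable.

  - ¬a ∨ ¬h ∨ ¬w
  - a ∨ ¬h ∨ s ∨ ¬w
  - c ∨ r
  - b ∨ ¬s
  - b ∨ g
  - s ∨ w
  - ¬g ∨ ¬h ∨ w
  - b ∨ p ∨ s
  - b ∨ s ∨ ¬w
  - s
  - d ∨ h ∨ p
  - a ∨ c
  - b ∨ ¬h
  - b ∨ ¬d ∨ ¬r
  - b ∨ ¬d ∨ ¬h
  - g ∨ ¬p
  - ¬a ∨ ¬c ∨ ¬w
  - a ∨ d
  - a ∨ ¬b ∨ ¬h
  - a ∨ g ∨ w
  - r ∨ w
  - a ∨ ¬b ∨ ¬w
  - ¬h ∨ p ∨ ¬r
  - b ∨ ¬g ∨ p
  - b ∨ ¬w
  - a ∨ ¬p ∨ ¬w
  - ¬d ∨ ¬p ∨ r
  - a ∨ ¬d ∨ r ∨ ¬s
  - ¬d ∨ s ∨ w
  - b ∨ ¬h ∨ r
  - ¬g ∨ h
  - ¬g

p=F; b=T; g=F; c=T; a=T; s=T; w=F; r=T; d=T; h=F

Unit clause (s) forces s = True.
Unit clause (¬g) forces g = False.
In (b ∨ ¬s) only b is left, so b = True.
In (g ∨ ¬p) only ¬p is left, so p = False.
Set c = True.
Try a = False:
  (a ∨ d) forces d = True.
  (a ∨ ¬b ∨ ¬h) forces h = False.
  (a ∨ g ∨ w) forces w = True.
  clause (a ∨ ¬b ∨ ¬w) is falsified — backtrack.
So a = True.
  then (¬a ∨ ¬c ∨ ¬w) forces w = False.
  then (r ∨ w) forces r = True.
  then (¬h ∨ p ∨ ¬r) forces h = False.
  then (d ∨ h ∨ p) forces d = True.
All clauses satisfied.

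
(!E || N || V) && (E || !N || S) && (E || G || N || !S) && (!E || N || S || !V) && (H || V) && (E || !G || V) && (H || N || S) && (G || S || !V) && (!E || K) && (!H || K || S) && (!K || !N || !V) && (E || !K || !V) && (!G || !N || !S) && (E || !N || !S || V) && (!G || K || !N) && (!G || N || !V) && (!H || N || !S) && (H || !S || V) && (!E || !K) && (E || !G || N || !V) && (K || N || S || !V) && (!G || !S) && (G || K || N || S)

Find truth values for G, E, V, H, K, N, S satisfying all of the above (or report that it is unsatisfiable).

Set G = False.
Try E = True:
  (!E || K) forces K = True.
  clause (!E || !K) is falsified — backtrack.
So E = False.
Set V = True.
  then (G || S || !V) forces S = True.
  then (E || !K || !V) forces K = False.
  then (E || G || N || !S) forces N = True.
Set H = False.
All clauses satisfied.

G = False, E = False, V = True, H = False, K = False, N = True, S = True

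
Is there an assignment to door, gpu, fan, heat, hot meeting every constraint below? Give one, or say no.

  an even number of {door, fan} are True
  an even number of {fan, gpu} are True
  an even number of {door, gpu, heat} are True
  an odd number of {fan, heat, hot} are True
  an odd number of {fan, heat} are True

door = True, gpu = True, fan = True, heat = False, hot = False

{door, fan}: 2 true → even ✓
{fan, gpu}: 2 true → even ✓
{door, gpu, heat}: 2 true → even ✓
{fan, heat, hot}: 1 true → odd ✓
{fan, heat}: 1 true → odd ✓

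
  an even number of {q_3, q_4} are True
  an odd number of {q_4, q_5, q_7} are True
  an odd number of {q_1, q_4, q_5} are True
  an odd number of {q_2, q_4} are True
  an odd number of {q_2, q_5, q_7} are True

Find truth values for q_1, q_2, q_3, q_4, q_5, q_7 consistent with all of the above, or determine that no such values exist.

UNSATISFIABLE

Adding constraints 2, 4, 5 mod 2: every variable appears an even number of times on the left, so the left side is 0.
But the right sides sum to 1 (mod 2). 0 ≠ 1 — the system is inconsistent.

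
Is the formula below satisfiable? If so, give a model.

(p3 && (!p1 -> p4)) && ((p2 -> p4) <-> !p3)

p1=T, p2=T, p3=T, p4=F

  p3 && (!p1 -> p4) = True
    !p1 -> p4 = True
      !p1 = False
  (p2 -> p4) <-> !p3 = True
    p2 -> p4 = False
    !p3 = False
Both conjuncts True, so the formula holds.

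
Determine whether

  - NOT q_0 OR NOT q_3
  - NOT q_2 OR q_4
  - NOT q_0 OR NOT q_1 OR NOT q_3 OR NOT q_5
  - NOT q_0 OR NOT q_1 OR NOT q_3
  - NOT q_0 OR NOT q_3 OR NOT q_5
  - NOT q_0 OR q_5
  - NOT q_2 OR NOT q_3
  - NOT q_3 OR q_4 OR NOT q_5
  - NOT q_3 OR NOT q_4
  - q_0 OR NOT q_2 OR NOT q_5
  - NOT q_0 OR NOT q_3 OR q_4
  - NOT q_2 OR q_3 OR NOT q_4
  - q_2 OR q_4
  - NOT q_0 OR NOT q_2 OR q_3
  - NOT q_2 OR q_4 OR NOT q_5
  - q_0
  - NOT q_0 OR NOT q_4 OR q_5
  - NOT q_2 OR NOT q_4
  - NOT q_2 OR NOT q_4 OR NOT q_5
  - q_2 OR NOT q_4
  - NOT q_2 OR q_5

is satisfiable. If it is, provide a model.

The formula is unsatisfiable.

Case q_2 = True:
  (NOT q_2 OR q_4) forces q_4 = True.
  Clause (NOT q_2 OR NOT q_4) is falsified — contradiction.
Case q_2 = False:
  (q_2 OR q_4) forces q_4 = True.
  Clause (q_2 OR NOT q_4) is falsified — contradiction.
Both cases fail, so the formula is unsatisfiable.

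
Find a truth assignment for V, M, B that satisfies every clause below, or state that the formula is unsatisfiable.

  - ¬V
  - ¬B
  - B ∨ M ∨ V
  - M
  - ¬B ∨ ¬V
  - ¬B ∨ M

V = False; M = True; B = False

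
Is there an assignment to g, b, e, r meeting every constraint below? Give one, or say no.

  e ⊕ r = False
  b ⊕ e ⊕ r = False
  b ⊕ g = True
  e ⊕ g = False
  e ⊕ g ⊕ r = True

g=T, b=F, e=T, r=T

e ⊕ r = T ⊕ T = False ✓
b ⊕ e ⊕ r = F ⊕ T ⊕ T = False ✓
b ⊕ g = F ⊕ T = True ✓
e ⊕ g = T ⊕ T = False ✓
e ⊕ g ⊕ r = T ⊕ T ⊕ T = True ✓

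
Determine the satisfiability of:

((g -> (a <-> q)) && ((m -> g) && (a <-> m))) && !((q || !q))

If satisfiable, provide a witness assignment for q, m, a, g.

The conjunct !((q || !q)) is unsatisfiable on its own:
  q=F: evaluates to False.
  q=T: evaluates to False.
So the whole conjunction is unsatisfiable.

The formula is unsatisfiable.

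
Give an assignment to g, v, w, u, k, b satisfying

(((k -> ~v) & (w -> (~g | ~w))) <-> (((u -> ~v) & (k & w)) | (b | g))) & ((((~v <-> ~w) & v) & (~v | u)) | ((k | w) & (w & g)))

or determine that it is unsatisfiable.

g = False, v = True, w = True, u = True, k = False, b = True

  ((k -> ~v) & (w -> (~g | ~w))) <-> (((u -> ~v) & (k & w)) | (b | g)) = True
    (k -> ~v) & (w -> (~g | ~w)) = True
      k -> ~v = True
        ~v = False
      w -> (~g | ~w) = True
        ~g | ~w = True
          ~g = True
          ~w = False
    ((u -> ~v) & (k & w)) | (b | g) = True
      (u -> ~v) & (k & w) = False
        u -> ~v = False
          ~v = False
        k & w = False
      b | g = True
  (((~v <-> ~w) & v) & (~v | u)) | ((k | w) & (w & g)) = True
    ((~v <-> ~w) & v) & (~v | u) = True
      (~v <-> ~w) & v = True
        ~v <-> ~w = True
          ~v = False
          ~w = False
      ~v | u = True
        ~v = False
    (k | w) & (w & g) = False
      k | w = True
      w & g = False
Both conjuncts True, so the formula holds.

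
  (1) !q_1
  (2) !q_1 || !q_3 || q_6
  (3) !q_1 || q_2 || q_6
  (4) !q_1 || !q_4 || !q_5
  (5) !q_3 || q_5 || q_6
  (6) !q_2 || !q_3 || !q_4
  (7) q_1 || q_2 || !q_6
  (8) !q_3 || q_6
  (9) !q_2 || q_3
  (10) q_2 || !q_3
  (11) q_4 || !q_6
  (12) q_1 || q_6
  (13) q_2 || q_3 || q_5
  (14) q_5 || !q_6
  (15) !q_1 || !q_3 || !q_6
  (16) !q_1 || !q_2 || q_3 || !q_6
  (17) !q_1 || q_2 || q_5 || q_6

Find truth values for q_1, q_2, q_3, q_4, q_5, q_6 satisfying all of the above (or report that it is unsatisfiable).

UNSATISFIABLE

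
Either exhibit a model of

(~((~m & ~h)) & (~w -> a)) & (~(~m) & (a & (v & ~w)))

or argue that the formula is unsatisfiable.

v: True; w: False; m: True; a: True; h: False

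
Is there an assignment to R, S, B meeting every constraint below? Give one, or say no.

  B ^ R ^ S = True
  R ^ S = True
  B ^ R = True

R=T, S=F, B=F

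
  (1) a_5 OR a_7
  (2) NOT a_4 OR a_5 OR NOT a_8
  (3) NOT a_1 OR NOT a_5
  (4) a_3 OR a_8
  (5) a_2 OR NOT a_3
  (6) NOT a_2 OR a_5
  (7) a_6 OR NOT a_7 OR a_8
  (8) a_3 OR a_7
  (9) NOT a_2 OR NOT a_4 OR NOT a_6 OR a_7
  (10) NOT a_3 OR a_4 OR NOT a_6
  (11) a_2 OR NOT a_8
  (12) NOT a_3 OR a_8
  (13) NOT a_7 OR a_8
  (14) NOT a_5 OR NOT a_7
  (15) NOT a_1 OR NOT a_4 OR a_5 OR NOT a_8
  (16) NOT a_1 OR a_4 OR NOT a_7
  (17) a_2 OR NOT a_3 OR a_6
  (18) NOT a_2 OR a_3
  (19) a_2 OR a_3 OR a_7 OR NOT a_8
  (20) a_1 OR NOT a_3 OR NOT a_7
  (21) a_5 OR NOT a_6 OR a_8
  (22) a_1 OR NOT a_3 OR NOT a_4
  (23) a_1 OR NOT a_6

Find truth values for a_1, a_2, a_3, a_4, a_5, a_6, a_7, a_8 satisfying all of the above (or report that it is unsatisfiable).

a_1 = False, a_2 = True, a_3 = True, a_4 = False, a_5 = True, a_6 = False, a_7 = False, a_8 = True

Set a_1 = False.
  then (a_1 OR NOT a_6) forces a_6 = False.
Try a_2 = False:
  (a_2 OR NOT a_3) forces a_3 = False.
  (a_3 OR a_8) forces a_8 = True.
  clause (a_2 OR NOT a_8) is falsified — backtrack.
So a_2 = True.
  then (NOT a_2 OR a_5) forces a_5 = True.
  then (NOT a_5 OR NOT a_7) forces a_7 = False.
  then (NOT a_2 OR a_3) forces a_3 = True.
  then (a_1 OR NOT a_3 OR NOT a_4) forces a_4 = False.
  then (NOT a_3 OR a_8) forces a_8 = True.
All clauses satisfied.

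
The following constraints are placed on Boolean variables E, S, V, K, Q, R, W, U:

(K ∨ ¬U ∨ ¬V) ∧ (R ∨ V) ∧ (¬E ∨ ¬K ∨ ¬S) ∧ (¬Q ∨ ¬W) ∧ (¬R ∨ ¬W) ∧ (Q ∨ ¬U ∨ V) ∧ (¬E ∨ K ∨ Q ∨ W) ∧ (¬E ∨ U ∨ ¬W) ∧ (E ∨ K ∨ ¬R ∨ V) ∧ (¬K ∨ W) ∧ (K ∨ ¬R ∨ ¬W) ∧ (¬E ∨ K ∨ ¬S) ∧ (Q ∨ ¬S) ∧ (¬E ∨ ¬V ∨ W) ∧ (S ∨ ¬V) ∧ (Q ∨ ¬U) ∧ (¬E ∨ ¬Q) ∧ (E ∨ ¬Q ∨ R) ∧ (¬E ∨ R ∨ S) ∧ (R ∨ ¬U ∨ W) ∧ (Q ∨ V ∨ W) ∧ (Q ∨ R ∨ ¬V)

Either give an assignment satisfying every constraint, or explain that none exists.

E = False, S = True, V = True, K = False, Q = True, R = True, W = False, U = False

Set E = False.
Set S = True.
  then (Q ∨ ¬S) forces Q = True.
  then (E ∨ ¬Q ∨ R) forces R = True.
  then (¬Q ∨ ¬W) forces W = False.
  then (¬K ∨ W) forces K = False.
  then (E ∨ K ∨ ¬R ∨ V) forces V = True.
  then (K ∨ ¬U ∨ ¬V) forces U = False.
All clauses satisfied.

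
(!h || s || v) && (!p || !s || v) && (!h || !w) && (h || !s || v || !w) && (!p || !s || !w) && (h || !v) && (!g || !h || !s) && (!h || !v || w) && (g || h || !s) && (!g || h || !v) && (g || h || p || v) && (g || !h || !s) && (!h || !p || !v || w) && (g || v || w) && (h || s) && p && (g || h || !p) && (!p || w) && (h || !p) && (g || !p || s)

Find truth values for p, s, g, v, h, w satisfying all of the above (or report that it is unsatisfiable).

Case p = True:
  (!p || w) forces w = True.
  (!h || !w) forces h = False.
  Clause (h || !p) is falsified — contradiction.
Case p = False:
  Clause (p) is falsified — contradiction.
Both cases fail, so the formula is unsatisfiable.

Unsatisfiable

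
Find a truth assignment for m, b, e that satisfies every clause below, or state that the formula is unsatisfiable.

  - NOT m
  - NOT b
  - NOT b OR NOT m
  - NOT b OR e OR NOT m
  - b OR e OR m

m=F, b=F, e=T

Unit clause (NOT m) forces m = False.
Unit clause (NOT b) forces b = False.
In (b OR e OR m) only e is left, so e = True.
Check each clause:
  (NOT m): NOT m holds.
  (NOT b): NOT b holds.
  (NOT b OR NOT m): NOT b holds.
  (NOT b OR e OR NOT m): NOT b holds.
  (b OR e OR m): e holds.
All clauses satisfied.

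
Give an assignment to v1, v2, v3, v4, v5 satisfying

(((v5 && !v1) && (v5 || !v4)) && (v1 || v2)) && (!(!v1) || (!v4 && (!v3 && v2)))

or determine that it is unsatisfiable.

v1 = False; v2 = True; v3 = False; v4 = False; v5 = True

  ((v5 && !v1) && (v5 || !v4)) && (v1 || v2) = True
    (v5 && !v1) && (v5 || !v4) = True
      v5 && !v1 = True
        !v1 = True
      v5 || !v4 = True
        !v4 = True
    v1 || v2 = True
  !(!v1) || (!v4 && (!v3 && v2)) = True
    !(!v1) = False
      !v1 = True
    !v4 && (!v3 && v2) = True
      !v4 = True
      !v3 && v2 = True
        !v3 = True
Both conjuncts True, so the formula holds.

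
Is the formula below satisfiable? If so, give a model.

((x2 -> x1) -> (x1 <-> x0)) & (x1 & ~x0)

The formula is unsatisfiable.

Case x1 = True: the formula simplifies to x0 & ~x0.
  x0 = True: the conjunct ~x0 is False.
  x0 = False: the conjunct x0 is False.
Case x1 = False: the conjunct x1 is False.
Both cases fail — unsatisfiable.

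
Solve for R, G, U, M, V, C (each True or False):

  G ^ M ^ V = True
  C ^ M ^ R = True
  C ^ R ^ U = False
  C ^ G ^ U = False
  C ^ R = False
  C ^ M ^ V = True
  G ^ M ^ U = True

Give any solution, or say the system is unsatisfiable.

R = False, G = False, U = False, M = True, V = False, C = False

G ^ M ^ V = F ^ T ^ F = True ✓
C ^ M ^ R = F ^ T ^ F = True ✓
C ^ R ^ U = F ^ F ^ F = False ✓
C ^ G ^ U = F ^ F ^ F = False ✓
C ^ R = F ^ F = False ✓
C ^ M ^ V = F ^ T ^ F = True ✓
G ^ M ^ U = F ^ T ^ F = True ✓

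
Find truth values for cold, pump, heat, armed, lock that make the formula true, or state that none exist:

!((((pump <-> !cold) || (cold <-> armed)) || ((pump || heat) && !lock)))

cold = True, pump = True, heat = True, armed = False, lock = True

  !((((pump <-> !cold) || (cold <-> armed)) || ((pump || heat) && !lock))) = True
    ((pump <-> !cold) || (cold <-> armed)) || ((pump || heat) && !lock) = False
      (pump <-> !cold) || (cold <-> armed) = False
        pump <-> !cold = False
          !cold = False
        cold <-> armed = False
      (pump || heat) && !lock = False
        pump || heat = True
        !lock = False
The formula evaluates to True.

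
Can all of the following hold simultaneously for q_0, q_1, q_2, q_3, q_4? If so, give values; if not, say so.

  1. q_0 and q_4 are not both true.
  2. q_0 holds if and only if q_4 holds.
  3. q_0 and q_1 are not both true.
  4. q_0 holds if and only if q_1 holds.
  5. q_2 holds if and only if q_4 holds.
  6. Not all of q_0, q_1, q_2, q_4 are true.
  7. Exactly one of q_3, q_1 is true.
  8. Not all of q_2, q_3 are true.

q_0: False; q_1: False; q_2: False; q_3: True; q_4: False

  (1) q_0=F, q_4=F — not both ✓
  (2) q_0=F, q_4=F — same ✓
  (3) q_0=F, q_1=F — not both ✓
  (4) q_0=F, q_1=F — same ✓
  (5) q_2=F, q_4=F — same ✓
  (6) {q_0, q_1, q_2, q_4}: 0/4 true — not all ✓
  (7) {q_3, q_1}: 1 true — exactly one ✓
  (8) {q_2, q_3}: 1/2 true — not all ✓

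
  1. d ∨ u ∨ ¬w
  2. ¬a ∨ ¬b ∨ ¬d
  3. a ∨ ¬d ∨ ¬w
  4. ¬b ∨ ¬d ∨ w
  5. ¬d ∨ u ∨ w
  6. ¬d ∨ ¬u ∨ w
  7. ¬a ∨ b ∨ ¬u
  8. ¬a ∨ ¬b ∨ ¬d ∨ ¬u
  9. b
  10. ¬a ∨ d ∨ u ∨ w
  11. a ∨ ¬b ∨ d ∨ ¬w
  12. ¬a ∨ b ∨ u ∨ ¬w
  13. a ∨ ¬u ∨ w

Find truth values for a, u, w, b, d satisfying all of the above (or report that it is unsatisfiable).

a = False; u = False; w = False; b = True; d = False

Unit clause (b) forces b = True.
Set a = False.
Set u = False.
Try w = True:
  (d ∨ u ∨ ¬w) forces d = True.
  clause (a ∨ ¬d ∨ ¬w) is falsified — backtrack.
So w = False.
  then (¬b ∨ ¬d ∨ w) forces d = False.
All clauses satisfied.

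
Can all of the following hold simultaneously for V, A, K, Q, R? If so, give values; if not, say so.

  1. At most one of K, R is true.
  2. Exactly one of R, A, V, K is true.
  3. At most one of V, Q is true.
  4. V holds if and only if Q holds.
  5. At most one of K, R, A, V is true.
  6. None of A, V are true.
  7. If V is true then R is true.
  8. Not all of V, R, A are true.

V=F, A=F, K=T, Q=F, R=F

  (1) {K, R}: 1 true — at most one ✓
  (2) {R, A, V, K}: 1 true — exactly one ✓
  (3) {V, Q}: 0 true — at most one ✓
  (4) V=F, Q=F — same ✓
  (5) {K, R, A, V}: 1 true — at most one ✓
  (6) {A, V}: 0 true — none ✓
  (7) V=F ⇒ R: vacuous ✓
  (8) {V, R, A}: 0/3 true — not all ✓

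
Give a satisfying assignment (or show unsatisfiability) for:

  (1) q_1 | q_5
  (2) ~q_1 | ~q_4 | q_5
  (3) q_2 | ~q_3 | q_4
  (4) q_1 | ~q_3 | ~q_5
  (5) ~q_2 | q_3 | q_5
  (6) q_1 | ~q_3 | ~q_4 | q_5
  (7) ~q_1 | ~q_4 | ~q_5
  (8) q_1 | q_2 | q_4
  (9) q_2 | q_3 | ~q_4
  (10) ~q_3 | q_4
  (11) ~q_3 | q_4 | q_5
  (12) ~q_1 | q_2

Set q_1 = False.
  then (q_1 | q_5) forces q_5 = True.
  then (q_1 | ~q_3 | ~q_5) forces q_3 = False.
Try q_2 = False:
  (q_1 | q_2 | q_4) forces q_4 = True.
  clause (q_2 | q_3 | ~q_4) is falsified — backtrack.
So q_2 = True.
Set q_4 = True.
All clauses satisfied.

q_1 = False, q_2 = True, q_3 = False, q_4 = True, q_5 = True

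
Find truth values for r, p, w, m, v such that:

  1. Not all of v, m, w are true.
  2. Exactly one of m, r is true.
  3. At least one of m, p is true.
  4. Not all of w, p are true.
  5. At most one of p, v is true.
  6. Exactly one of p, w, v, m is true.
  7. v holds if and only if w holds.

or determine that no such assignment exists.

r = False; p = False; w = False; m = True; v = False

  (1) {v, m, w}: 1/3 true — not all ✓
  (2) {m, r}: 1 true — exactly one ✓
  (3) {m, p}: 1 true — at least one ✓
  (4) {w, p}: 0/2 true — not all ✓
  (5) {p, v}: 0 true — at most one ✓
  (6) {p, w, v, m}: 1 true — exactly one ✓
  (7) v=F, w=F — same ✓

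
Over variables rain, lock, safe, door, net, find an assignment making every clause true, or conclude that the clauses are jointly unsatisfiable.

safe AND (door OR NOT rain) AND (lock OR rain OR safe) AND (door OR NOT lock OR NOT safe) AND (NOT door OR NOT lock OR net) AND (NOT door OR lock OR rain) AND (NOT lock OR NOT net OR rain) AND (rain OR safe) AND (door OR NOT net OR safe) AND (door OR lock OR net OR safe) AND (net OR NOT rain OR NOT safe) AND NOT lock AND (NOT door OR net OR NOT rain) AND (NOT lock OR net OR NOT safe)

Unit clause (safe) forces safe = True.
Unit clause (NOT lock) forces lock = False.
Set rain = True.
  then (door OR NOT rain) forces door = True.
  then (net OR NOT rain OR NOT safe) forces net = True.
All clauses satisfied.

rain = True, lock = False, safe = True, door = True, net = True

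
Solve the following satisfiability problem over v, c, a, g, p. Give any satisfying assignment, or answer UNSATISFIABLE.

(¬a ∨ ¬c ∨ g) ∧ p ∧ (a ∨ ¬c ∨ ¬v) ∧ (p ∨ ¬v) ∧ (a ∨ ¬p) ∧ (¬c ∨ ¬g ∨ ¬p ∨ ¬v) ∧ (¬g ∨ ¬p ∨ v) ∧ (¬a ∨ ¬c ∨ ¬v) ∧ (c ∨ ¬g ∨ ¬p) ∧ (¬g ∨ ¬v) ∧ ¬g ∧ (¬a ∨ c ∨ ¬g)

v = True; c = False; a = True; g = False; p = True

Unit clause (p) forces p = True.
In (a ∨ ¬p) only a is left, so a = True.
Unit clause (¬g) forces g = False.
In (¬a ∨ ¬c ∨ g) only ¬c is left, so c = False.
Set v = True.
All clauses satisfied.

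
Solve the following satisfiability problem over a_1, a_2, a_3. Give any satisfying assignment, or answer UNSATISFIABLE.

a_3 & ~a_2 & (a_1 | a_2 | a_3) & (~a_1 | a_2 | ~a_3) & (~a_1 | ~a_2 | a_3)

a_1 = False; a_2 = False; a_3 = True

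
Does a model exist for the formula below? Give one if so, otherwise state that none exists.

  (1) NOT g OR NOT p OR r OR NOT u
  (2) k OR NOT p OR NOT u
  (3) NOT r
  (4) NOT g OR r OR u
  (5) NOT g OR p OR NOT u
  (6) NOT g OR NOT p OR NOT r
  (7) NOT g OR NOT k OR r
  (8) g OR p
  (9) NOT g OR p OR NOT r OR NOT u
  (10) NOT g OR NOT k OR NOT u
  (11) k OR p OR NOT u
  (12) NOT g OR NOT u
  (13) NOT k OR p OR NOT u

p: True, k: False, r: False, g: False, u: False

Unit clause (NOT r) forces r = False.
Try p = False:
  (g OR p) forces g = True.
  (NOT g OR r OR u) forces u = True.
  clause (NOT g OR p OR NOT u) is falsified — backtrack.
So p = True.
Set k = False.
  then (k OR NOT p OR NOT u) forces u = False.
  then (NOT g OR r OR u) forces g = False.
All clauses satisfied.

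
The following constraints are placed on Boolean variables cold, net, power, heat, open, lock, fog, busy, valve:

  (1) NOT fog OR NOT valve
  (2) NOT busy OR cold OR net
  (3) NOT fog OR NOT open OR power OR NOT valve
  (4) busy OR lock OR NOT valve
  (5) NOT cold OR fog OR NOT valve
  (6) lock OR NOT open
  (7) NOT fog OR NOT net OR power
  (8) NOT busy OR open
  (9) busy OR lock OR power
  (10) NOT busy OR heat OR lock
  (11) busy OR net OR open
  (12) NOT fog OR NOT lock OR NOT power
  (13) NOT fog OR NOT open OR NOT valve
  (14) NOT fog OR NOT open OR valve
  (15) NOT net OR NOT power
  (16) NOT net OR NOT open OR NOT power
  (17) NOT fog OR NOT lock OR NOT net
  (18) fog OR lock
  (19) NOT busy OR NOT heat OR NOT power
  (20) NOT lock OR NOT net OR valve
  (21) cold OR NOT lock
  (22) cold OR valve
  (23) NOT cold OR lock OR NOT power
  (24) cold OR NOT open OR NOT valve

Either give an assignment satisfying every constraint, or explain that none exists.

cold = True; net = False; power = False; heat = True; open = True; lock = True; fog = False; busy = False; valve = False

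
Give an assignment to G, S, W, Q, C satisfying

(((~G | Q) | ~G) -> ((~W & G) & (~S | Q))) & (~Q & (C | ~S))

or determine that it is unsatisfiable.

G: True; S: False; W: True; Q: False; C: False

  ((~G | Q) | ~G) -> ((~W & G) & (~S | Q)) = True
    (~G | Q) | ~G = False
      ~G | Q = False
        ~G = False
      ~G = False
    (~W & G) & (~S | Q) = False
      ~W & G = False
        ~W = False
      ~S | Q = True
        ~S = True
  ~Q & (C | ~S) = True
    ~Q = True
    C | ~S = True
      ~S = True
Both conjuncts True, so the formula holds.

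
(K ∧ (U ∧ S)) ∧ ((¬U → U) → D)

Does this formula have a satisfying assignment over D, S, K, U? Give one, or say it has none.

D = True; S = True; K = True; U = True

  K ∧ (U ∧ S) = True
    U ∧ S = True
  (¬U → U) → D = True
    ¬U → U = True
      ¬U = False
Both conjuncts True, so the formula holds.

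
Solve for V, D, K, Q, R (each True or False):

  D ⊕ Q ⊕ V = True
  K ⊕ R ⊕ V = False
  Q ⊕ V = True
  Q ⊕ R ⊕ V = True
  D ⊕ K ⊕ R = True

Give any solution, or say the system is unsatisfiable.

V = True; D = False; K = True; Q = False; R = False

D ⊕ Q ⊕ V = F ⊕ F ⊕ T = True ✓
K ⊕ R ⊕ V = T ⊕ F ⊕ T = False ✓
Q ⊕ V = F ⊕ T = True ✓
Q ⊕ R ⊕ V = F ⊕ F ⊕ T = True ✓
D ⊕ K ⊕ R = F ⊕ T ⊕ F = True ✓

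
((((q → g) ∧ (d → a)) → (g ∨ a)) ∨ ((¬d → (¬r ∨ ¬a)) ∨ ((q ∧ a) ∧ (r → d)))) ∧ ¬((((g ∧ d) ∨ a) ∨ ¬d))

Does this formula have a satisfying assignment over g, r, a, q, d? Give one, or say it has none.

g: False, r: True, a: False, q: False, d: True

  (((q → g) ∧ (d → a)) → (g ∨ a)) ∨ ((¬d → (¬r ∨ ¬a)) ∨ ((q ∧ a) ∧ (r → d))) = True
    ((q → g) ∧ (d → a)) → (g ∨ a) = True
      (q → g) ∧ (d → a) = False
        q → g = True
        d → a = False
      g ∨ a = False
    (¬d → (¬r ∨ ¬a)) ∨ ((q ∧ a) ∧ (r → d)) = True
      ¬d → (¬r ∨ ¬a) = True
        ¬d = False
        ¬r ∨ ¬a = True
          ¬r = False
          ¬a = True
      (q ∧ a) ∧ (r → d) = False
        q ∧ a = False
        r → d = True
  ¬((((g ∧ d) ∨ a) ∨ ¬d)) = True
    ((g ∧ d) ∨ a) ∨ ¬d = False
      (g ∧ d) ∨ a = False
        g ∧ d = False
      ¬d = False
Both conjuncts True, so the formula holds.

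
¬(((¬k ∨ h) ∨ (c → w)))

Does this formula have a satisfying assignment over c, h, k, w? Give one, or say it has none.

c: True, h: False, k: True, w: False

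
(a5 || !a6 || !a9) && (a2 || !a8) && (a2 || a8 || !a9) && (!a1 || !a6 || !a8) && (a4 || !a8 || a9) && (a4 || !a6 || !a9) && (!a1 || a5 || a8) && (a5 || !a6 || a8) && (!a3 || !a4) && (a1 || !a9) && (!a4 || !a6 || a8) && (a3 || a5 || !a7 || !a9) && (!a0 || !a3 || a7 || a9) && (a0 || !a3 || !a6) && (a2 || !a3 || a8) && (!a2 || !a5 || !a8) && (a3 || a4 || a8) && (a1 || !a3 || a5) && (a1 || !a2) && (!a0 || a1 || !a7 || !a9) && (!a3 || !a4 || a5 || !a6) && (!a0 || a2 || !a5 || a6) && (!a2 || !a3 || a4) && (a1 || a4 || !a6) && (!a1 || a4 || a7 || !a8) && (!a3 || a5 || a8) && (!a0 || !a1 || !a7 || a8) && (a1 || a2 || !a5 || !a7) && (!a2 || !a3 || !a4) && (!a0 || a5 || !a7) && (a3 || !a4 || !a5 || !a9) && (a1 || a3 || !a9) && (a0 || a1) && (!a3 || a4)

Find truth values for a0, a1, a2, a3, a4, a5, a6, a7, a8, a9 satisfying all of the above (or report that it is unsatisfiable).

a0: True, a1: True, a2: True, a3: False, a4: True, a5: True, a6: False, a7: False, a8: False, a9: False

Set a0 = True.
Set a1 = True.
Set a2 = True.
Set a3 = False.
Set a4 = True.
Set a5 = True.
  then (!a2 || !a5 || !a8) forces a8 = False.
  then (!a0 || !a1 || !a7 || a8) forces a7 = False.
  then (a3 || !a4 || !a5 || !a9) forces a9 = False.
  then (!a4 || !a6 || a8) forces a6 = False.
All clauses satisfied.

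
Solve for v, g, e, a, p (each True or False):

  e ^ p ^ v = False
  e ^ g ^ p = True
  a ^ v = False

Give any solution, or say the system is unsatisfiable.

v=T; g=F; e=T; a=T; p=F

e ^ p ^ v = T ^ F ^ T = False ✓
e ^ g ^ p = T ^ F ^ F = True ✓
a ^ v = T ^ T = False ✓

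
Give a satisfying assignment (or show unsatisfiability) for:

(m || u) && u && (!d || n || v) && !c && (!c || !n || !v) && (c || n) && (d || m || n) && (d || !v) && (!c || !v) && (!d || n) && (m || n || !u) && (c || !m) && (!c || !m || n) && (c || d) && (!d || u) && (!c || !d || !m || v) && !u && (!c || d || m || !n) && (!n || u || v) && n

Case u = True:
  Clause (!u) is falsified — contradiction.
Case u = False:
  Clause (u) is falsified — contradiction.
Both cases fail, so the formula is unsatisfiable.

Unsatisfiable — no assignment works.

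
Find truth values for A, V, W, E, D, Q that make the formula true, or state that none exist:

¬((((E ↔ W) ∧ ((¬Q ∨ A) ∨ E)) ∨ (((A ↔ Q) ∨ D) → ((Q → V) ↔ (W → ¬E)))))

A = True, V = False, W = True, E = False, D = True, Q = True

  ¬((((E ↔ W) ∧ ((¬Q ∨ A) ∨ E)) ∨ (((A ↔ Q) ∨ D) → ((Q → V) ↔ (W → ¬E))))) = True
    ((E ↔ W) ∧ ((¬Q ∨ A) ∨ E)) ∨ (((A ↔ Q) ∨ D) → ((Q → V) ↔ (W → ¬E))) = False
      (E ↔ W) ∧ ((¬Q ∨ A) ∨ E) = False
        E ↔ W = False
        (¬Q ∨ A) ∨ E = True
          ¬Q ∨ A = True
            ¬Q = False
      ((A ↔ Q) ∨ D) → ((Q → V) ↔ (W → ¬E)) = False
        (A ↔ Q) ∨ D = True
          A ↔ Q = True
        (Q → V) ↔ (W → ¬E) = False
          Q → V = False
          W → ¬E = True
            ¬E = True
The formula evaluates to True.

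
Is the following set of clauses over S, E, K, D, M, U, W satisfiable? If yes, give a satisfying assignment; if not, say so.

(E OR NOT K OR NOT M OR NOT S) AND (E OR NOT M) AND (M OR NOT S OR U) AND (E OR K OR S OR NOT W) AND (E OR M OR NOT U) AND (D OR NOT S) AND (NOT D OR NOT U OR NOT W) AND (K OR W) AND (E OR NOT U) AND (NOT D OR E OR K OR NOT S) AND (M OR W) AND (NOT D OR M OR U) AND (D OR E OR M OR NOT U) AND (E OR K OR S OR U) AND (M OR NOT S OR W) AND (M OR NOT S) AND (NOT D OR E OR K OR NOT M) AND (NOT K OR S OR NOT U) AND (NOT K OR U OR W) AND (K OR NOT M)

Set S = True.
  then (D OR NOT S) forces D = True.
  then (M OR NOT S) forces M = True.
  then (K OR NOT M) forces K = True.
  then (E OR NOT K OR NOT M OR NOT S) forces E = True.
Set U = False.
  then (NOT K OR U OR W) forces W = True.
All clauses satisfied.

S: True, E: True, K: True, D: True, M: True, U: False, W: True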